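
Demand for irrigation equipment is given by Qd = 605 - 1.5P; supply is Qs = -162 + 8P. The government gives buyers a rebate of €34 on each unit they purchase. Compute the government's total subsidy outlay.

Pre-subsidy: 605 - 1.5P = -162 + 8P gives P* = 1534/19, Q* = 9194/19.
With the rebate, buyers effectively pay Pb = Ps − 34, where Ps is the price sellers receive.
Demand in terms of Ps becomes Qd = 605 − 1.5(Ps − 34) = 656 - 1.5Ps. Setting this equal to supply: 656 - 1.5Ps = -162 + 8Ps, so Ps = 1636/19.
Buyers pay Pb = 1636/19 − 34 = 990/19; Q' = -162 + 8·(1636/19) = 10010/19.
Government outlay = subsidy × quantity = 34 × 10010/19 = 340340/19.

Government cost = 340340/19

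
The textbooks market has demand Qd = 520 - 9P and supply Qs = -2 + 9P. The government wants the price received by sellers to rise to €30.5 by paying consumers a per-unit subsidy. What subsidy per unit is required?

Required subsidy s = €3 per unit

At a seller price of 30.5, quantity supplied is -2 + 9·30.5 = 272.5.
Buyers absorb 272.5 only when they pay Pb with 520 − 9·Pb = 272.5, i.e. Pb = 27.5.
s = Ps − Pb = 30.5 − 27.5 = 3.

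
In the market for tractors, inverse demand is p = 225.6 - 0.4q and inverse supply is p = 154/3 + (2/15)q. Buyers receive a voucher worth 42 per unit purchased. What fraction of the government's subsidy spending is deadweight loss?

DWL / government spending = 315/3244

Pre-subsidy: 225.6 - 0.4q = 154/3 + (2/15)q gives q* = 326.75 and p* = 94.9.
With the rebate, buyers effectively pay pb = ps − 42, where ps is the price sellers receive.
On the curves, pb = 225.6 - 0.4q and ps = 154/3 + (2/15)q; the wedge ps − pb = 42 gives 154/3 + (2/15)q − (225.6 - 0.4q) = 42, so q' = 405.5.
Then pb = 225.6 − 0.4·405.5 = 63.4 and ps = 154/3 + (2/15)·405.5 = 105.4.
ΔCS = ½(326.75 + 405.5)(94.9 − 63.4) = 11532.9375; ΔPS = ½(326.75 + 405.5)(105.4 − 94.9) = 3844.3125.
Government spending = 42 × 405.5 = 17031.
DWL = ½ × 42 × (405.5 − 326.75) = 1653.75; fraction = 1653.75 / 17031 = 315/3244.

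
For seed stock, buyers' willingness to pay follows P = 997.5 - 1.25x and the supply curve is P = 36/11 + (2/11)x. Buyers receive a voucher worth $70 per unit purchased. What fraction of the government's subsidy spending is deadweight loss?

Pre-subsidy: 997.5 - 1.25x = 36/11 + (2/11)x gives x* = 14582/21 and P* = 2720/21.
With the rebate, buyers effectively pay Pb = Ps − 70, where Ps is the price sellers receive.
On the curves, Pb = 997.5 - 1.25x and Ps = 36/11 + (2/11)x; the wedge Ps − Pb = 70 gives 36/11 + (2/11)x − (997.5 - 1.25x) = 70, so x' = 46826/63.
Then Pb = 997.5 − 1.25·(46826/63) = 4310/63 and Ps = 36/11 + (2/11)·(46826/63) = 8720/63.
ΔCS = ½(14582/21 + 46826/63)(2720/21 − 4310/63) = 24907300/567; ΔPS = ½(14582/21 + 46826/63)(8720/63 − 2720/21) = 3622880/567.
Government spending = 70 × 46826/63 = 468260/9.
DWL = ½ × 70 × (46826/63 − 14582/21) = 15400/9; fraction = (15400/9) / (468260/9) = 770/23413.

DWL / government spending = 770/23413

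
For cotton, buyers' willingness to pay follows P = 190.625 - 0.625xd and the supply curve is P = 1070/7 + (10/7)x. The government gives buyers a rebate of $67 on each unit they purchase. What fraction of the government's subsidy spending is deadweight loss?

Pre-subsidy: 190.625 - 0.625x = 1070/7 + (10/7)x gives x* = 423/23 and P* = 4120/23.
With the rebate, buyers effectively pay Pb = Ps − 67, where Ps is the price sellers receive.
On the curves, Pb = 190.625 - 0.625x and Ps = 1070/7 + (10/7)x; the wedge Ps − Pb = 67 gives 1070/7 + (10/7)x − (190.625 - 0.625x) = 67, so x' = 5867/115.
Then Pb = 190.625 − 0.625·(5867/115) = 3651/23 and Ps = 1070/7 + (10/7)·(5867/115) = 5192/23.
ΔCS = ½(423/23 + 5867/115)(4120/23 − 3651/23) = 1871779/2645; ΔPS = ½(423/23 + 5867/115)(5192/23 − 4120/23) = 4278352/2645.
Government spending = 67 × 5867/115 = 393089/115.
DWL = ½ × 67 × (5867/115 − 423/23) = 125692/115; fraction = (125692/115) / (393089/115) = 1876/5867.

DWL / government spending = 1876/5867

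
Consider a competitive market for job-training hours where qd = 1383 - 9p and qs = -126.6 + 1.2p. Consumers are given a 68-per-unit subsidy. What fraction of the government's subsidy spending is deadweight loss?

DWL / government spending = 12/41

Pre-subsidy: 1383 - 9p = -126.6 + 1.2p gives p* = 148, q* = 51.
With the rebate, buyers effectively pay pb = ps − 68, where ps is the price sellers receive.
Demand in terms of ps becomes qd = 1383 − 9(ps − 68) = 1995 - 9ps. Setting this equal to supply: 1995 - 9ps = -126.6 + 1.2ps, so ps = 208.
Buyers pay pb = 208 − 68 = 140; q' = -126.6 + 1.2·208 = 123.
ΔCS = ½(51 + 123)(148 − 140) = 696; ΔPS = ½(51 + 123)(208 − 148) = 5220.
Government spending = 68 × 123 = 8364.
DWL = ½ × 68 × (123 − 51) = 2448; fraction = 2448 / 8364 = 12/41.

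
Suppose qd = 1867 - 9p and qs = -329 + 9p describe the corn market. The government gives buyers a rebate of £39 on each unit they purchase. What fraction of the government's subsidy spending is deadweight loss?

DWL / government spending = 351/3778

Pre-subsidy: 1867 - 9p = -329 + 9p gives p* = 122, q* = 769.
With the rebate, buyers effectively pay pb = ps − 39, where ps is the price sellers receive.
Demand in terms of ps becomes qd = 1867 − 9(ps − 39) = 2218 - 9ps. Setting this equal to supply: 2218 - 9ps = -329 + 9ps, so ps = 141.5.
Buyers pay pb = 141.5 − 39 = 102.5; q' = -329 + 9·141.5 = 944.5.
ΔCS = ½(769 + 944.5)(122 − 102.5) = 16706.625; ΔPS = ½(769 + 944.5)(141.5 − 122) = 16706.625.
Government spending = 39 × 944.5 = 36835.5.
DWL = ½ × 39 × (944.5 − 769) = 3422.25; fraction = 3422.25 / 36835.5 = 351/3778.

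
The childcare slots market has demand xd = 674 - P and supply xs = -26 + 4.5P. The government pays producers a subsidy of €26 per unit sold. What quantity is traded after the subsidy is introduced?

Pre-subsidy: 674 - P = -26 + 4.5P gives P* = 1400/11, x* = 6014/11.
With the subsidy, sellers receive Ps = Pb + 26 for each unit, where Pb is the price buyers pay.
Supply in terms of Pb becomes xs = -26 + 4.5(Pb + 26) = 91 + 4.5Pb. Setting this equal to demand: 674 - Pb = 91 + 4.5Pb, so Pb = 106.
Sellers receive Ps = 106 + 26 = 132; x' = 674 − 1·106 = 568.

x' = 568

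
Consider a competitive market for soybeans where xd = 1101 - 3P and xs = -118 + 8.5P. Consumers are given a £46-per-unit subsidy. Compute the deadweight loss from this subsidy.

Deadweight loss = £2346

Pre-subsidy: 1101 - 3P = -118 + 8.5P gives P* = 106, x* = 783.
With the rebate, buyers effectively pay Pb = Ps − 46, where Ps is the price sellers receive.
Demand in terms of Ps becomes xd = 1101 − 3(Ps − 46) = 1239 - 3Ps. Setting this equal to supply: 1239 - 3Ps = -118 + 8.5Ps, so Ps = 118.
Buyers pay Pb = 118 − 46 = 72; x' = -118 + 8.5·118 = 885.
The subsidy expands output by 885 − 783 = 102 past the efficient level; on those units the gap between marginal cost and willingness to pay runs from 0 up to 46.
DWL = ½ × 46 × 102 = 2346.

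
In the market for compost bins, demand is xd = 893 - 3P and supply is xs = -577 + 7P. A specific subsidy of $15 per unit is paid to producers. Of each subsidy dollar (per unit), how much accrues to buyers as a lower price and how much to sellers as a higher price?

Pre-subsidy: 893 - 3P = -577 + 7P gives P* = 147, x* = 452.
With the subsidy, sellers receive Ps = Pb + 15 for each unit, where Pb is the price buyers pay.
Supply in terms of Pb becomes xs = -577 + 7(Pb + 15) = -472 + 7Pb. Setting this equal to demand: 893 - 3Pb = -472 + 7Pb, so Pb = 136.5.
Sellers receive Ps = 136.5 + 15 = 151.5; x' = 893 − 3·136.5 = 483.5.
Buyers' price falls by P* − Pb = 147 − 136.5 = 10.5; sellers' price rises by Ps − P* = 151.5 − 147 = 4.5.

Buyers gain $10.5 per unit; sellers gain $4.5 per unit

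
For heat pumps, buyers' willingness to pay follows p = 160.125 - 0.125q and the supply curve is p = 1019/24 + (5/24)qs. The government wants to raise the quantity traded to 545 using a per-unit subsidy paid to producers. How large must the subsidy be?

Required subsidy s = 64 per unit

At q = 545, from the demand curve buyers pay pb = 160.125 − 0.125·545 = 92; from the supply curve sellers need ps = 1019/24 + (5/24)·545 = 156.
The subsidy must fill the gap: s = ps − pb = 156 − 92 = 64.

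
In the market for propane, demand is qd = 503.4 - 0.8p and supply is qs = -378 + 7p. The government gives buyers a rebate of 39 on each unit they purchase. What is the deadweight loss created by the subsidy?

Deadweight loss = 546

Pre-subsidy: 503.4 - 0.8p = -378 + 7p gives p* = 113, q* = 413.
With the rebate, buyers effectively pay pb = ps − 39, where ps is the price sellers receive.
Demand in terms of ps becomes qd = 503.4 − 0.8(ps − 39) = 534.6 - 0.8ps. Setting this equal to supply: 534.6 - 0.8ps = -378 + 7ps, so ps = 117.
Buyers pay pb = 117 − 39 = 78; q' = -378 + 7·117 = 441.
The subsidy expands output by 441 − 413 = 28 past the efficient level; on those units the gap between marginal cost and willingness to pay runs from 0 up to 39.
DWL = ½ × 39 × 28 = 546.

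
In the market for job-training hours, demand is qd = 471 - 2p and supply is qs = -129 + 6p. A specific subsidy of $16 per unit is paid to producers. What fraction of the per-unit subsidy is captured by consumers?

Consumer share = 0.75

Pre-subsidy: 471 - 2p = -129 + 6p gives p* = 75, q* = 321.
With the subsidy, sellers receive ps = pb + 16 for each unit, where pb is the price buyers pay.
Supply in terms of pb becomes qs = -129 + 6(pb + 16) = -33 + 6pb. Setting this equal to demand: 471 - 2pb = -33 + 6pb, so pb = 63.
Sellers receive ps = 63 + 16 = 79; q' = 471 − 2·63 = 345.
Buyers' price falls by p* − pb = 75 − 63 = 12; sellers' price rises by ps − p* = 79 − 75 = 4.
So consumers capture 12/16 = 0.75 of each unit of subsidy.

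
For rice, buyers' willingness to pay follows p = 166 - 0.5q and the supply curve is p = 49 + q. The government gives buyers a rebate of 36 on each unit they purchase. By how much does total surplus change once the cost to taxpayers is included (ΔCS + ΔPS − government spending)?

Pre-subsidy: 166 - 0.5q = 49 + q gives q* = 78 and p* = 127.
With the rebate, buyers effectively pay pb = ps − 36, where ps is the price sellers receive.
On the curves, pb = 166 - 0.5q and ps = 49 + q; the wedge ps − pb = 36 gives 49 + q − (166 - 0.5q) = 36, so q' = 102.
Then pb = 166 − 0.5·102 = 115 and ps = 49 + 1·102 = 151.
ΔCS = ½(78 + 102)(127 − 115) = 1080; ΔPS = ½(78 + 102)(151 − 127) = 2160.
Government spending = 36 × 102 = 3672.
Net change = 1080 + 2160 − 3672 = -432. The loss equals the DWL triangle ½·36·24.

Net change in total surplus = -432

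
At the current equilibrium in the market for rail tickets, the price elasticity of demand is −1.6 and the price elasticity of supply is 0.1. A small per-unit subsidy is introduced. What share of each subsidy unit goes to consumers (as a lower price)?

Consumer share = 1/17

For a small subsidy around the equilibrium, the benefit split depends on the relative slopes, which at a point are proportional to the elasticities.
Buyer share = εs/(εs + |εd|) = 0.1/(0.1 + 1.6) = 1/17; seller share = |εd|/(εs + |εd|) = 16/17.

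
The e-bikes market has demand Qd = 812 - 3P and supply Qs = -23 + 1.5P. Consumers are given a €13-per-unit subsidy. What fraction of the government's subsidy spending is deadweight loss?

Pre-subsidy: 812 - 3P = -23 + 1.5P gives P* = 1670/9, Q* = 766/3.
With the rebate, buyers effectively pay Pb = Ps − 13, where Ps is the price sellers receive.
Demand in terms of Ps becomes Qd = 812 − 3(Ps − 13) = 851 - 3Ps. Setting this equal to supply: 851 - 3Ps = -23 + 1.5Ps, so Ps = 1748/9.
Buyers pay Pb = 1748/9 − 13 = 1631/9; Q' = -23 + 1.5·(1748/9) = 805/3.
ΔCS = ½(766/3 + 805/3)(1670/9 − 1631/9) = 20423/18; ΔPS = ½(766/3 + 805/3)(1748/9 − 1670/9) = 20423/9.
Government spending = 13 × 805/3 = 10465/3.
DWL = ½ × 13 × (805/3 − 766/3) = 84.5; fraction = 84.5 / (10465/3) = 39/1610.

DWL / government spending = 39/1610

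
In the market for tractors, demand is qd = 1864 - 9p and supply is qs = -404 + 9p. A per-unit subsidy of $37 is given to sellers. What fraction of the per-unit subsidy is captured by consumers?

Pre-subsidy: 1864 - 9p = -404 + 9p gives p* = 126, q* = 730.
With the subsidy, sellers receive ps = pb + 37 for each unit, where pb is the price buyers pay.
Supply in terms of pb becomes qs = -404 + 9(pb + 37) = -71 + 9pb. Setting this equal to demand: 1864 - 9pb = -71 + 9pb, so pb = 107.5.
Sellers receive ps = 107.5 + 37 = 144.5; q' = 1864 − 9·107.5 = 896.5.
Buyers' price falls by p* − pb = 126 − 107.5 = 18.5; sellers' price rises by ps − p* = 144.5 − 126 = 18.5.
So consumers capture 18.5/37 = 0.5 of each unit of subsidy.

Consumer share = 0.5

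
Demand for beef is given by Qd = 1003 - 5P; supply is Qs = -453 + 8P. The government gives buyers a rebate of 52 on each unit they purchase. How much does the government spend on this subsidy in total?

Pre-subsidy: 1003 - 5P = -453 + 8P gives P* = 112, Q* = 443.
With the rebate, buyers effectively pay Pb = Ps − 52, where Ps is the price sellers receive.
Demand in terms of Ps becomes Qd = 1003 − 5(Ps − 52) = 1263 - 5Ps. Setting this equal to supply: 1263 - 5Ps = -453 + 8Ps, so Ps = 132.
Buyers pay Pb = 132 − 52 = 80; Q' = -453 + 8·132 = 603.
Government outlay = subsidy × quantity = 52 × 603 = 31356.

Government cost = 31356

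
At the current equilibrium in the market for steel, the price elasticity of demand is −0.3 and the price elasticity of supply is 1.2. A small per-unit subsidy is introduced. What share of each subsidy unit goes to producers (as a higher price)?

For a small subsidy around the equilibrium, the benefit split depends on the relative slopes, which at a point are proportional to the elasticities.
Buyer share = εs/(εs + |εd|) = 1.2/(1.2 + 0.3) = 0.8; seller share = |εd|/(εs + |εd|) = 0.2.
So producers capture 0.2 of the subsidy.

Producer share = 0.2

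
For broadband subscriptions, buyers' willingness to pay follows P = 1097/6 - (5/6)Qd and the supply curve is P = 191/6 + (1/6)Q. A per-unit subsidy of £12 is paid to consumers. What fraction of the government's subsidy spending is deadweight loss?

DWL / government spending = 6/163

Pre-subsidy: 1097/6 - (5/6)Q = 191/6 + (1/6)Q gives Q* = 151 and P* = 57.
With the rebate, buyers effectively pay Pb = Ps − 12, where Ps is the price sellers receive.
On the curves, Pb = 1097/6 - (5/6)Q and Ps = 191/6 + (1/6)Q; the wedge Ps − Pb = 12 gives 191/6 + (1/6)Q − (1097/6 - (5/6)Q) = 12, so Q' = 163.
Then Pb = 1097/6 − (5/6)·163 = 47 and Ps = 191/6 + (1/6)·163 = 59.
ΔCS = ½(151 + 163)(57 − 47) = 1570; ΔPS = ½(151 + 163)(59 − 57) = 314.
Government spending = 12 × 163 = 1956.
DWL = ½ × 12 × (163 − 151) = 72; fraction = 72 / 1956 = 6/163.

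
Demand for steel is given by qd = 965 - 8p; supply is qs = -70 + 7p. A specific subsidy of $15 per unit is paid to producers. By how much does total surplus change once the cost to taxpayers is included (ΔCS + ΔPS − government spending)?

Pre-subsidy: 965 - 8p = -70 + 7p gives p* = 69, q* = 413.
With the subsidy, sellers receive ps = pb + 15 for each unit, where pb is the price buyers pay.
Supply in terms of pb becomes qs = -70 + 7(pb + 15) = 35 + 7pb. Setting this equal to demand: 965 - 8pb = 35 + 7pb, so pb = 62.
Sellers receive ps = 62 + 15 = 77; q' = 965 − 8·62 = 469.
ΔCS = ½(413 + 469)(69 − 62) = 3087; ΔPS = ½(413 + 469)(77 − 69) = 3528.
Government spending = 15 × 469 = 7035.
Net change = 3087 + 3528 − 7035 = -420. The loss equals the DWL triangle ½·15·56.

Net change in total surplus = -$420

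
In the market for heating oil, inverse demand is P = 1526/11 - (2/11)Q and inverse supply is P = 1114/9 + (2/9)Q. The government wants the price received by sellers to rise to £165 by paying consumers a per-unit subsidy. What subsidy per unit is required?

At a seller price of 165, quantity supplied is -557 + 4.5·165 = 185.5.
Buyers absorb 185.5 only when they pay Pb = 1526/11 − (2/11)·185.5 = 105.
s = Ps − Pb = 165 − 105 = 60.

Required subsidy s = £60 per unit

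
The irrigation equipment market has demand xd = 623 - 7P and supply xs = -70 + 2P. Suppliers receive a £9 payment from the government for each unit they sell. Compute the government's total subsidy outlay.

Pre-subsidy: 623 - 7P = -70 + 2P gives P* = 77, x* = 84.
With the subsidy, sellers receive Ps = Pb + 9 for each unit, where Pb is the price buyers pay.
Supply in terms of Pb becomes xs = -70 + 2(Pb + 9) = -52 + 2Pb. Setting this equal to demand: 623 - 7Pb = -52 + 2Pb, so Pb = 75.
Sellers receive Ps = 75 + 9 = 84; x' = 623 − 7·75 = 98.
Government outlay = subsidy × quantity = 9 × 98 = 882.

Government cost = £882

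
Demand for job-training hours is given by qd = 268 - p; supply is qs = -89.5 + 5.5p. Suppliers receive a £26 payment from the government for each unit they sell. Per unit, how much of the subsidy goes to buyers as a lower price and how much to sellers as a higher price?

Pre-subsidy: 268 - p = -89.5 + 5.5p gives p* = 55, q* = 213.
With the subsidy, sellers receive ps = pb + 26 for each unit, where pb is the price buyers pay.
Supply in terms of pb becomes qs = -89.5 + 5.5(pb + 26) = 53.5 + 5.5pb. Setting this equal to demand: 268 - pb = 53.5 + 5.5pb, so pb = 33.
Sellers receive ps = 33 + 26 = 59; q' = 268 − 1·33 = 235.
Buyers' price falls by p* − pb = 55 − 33 = 22; sellers' price rises by ps − p* = 59 − 55 = 4.

Buyers gain £22 per unit; sellers gain £4 per unit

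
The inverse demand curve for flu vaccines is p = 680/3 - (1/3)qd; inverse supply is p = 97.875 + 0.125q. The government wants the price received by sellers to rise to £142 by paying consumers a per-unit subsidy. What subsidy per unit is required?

At a seller price of 142, quantity supplied is -783 + 8·142 = 353.
Buyers absorb 353 only when they pay pb = 680/3 − (1/3)·353 = 109.
s = ps − pb = 142 − 109 = 33.

Required subsidy s = £33 per unit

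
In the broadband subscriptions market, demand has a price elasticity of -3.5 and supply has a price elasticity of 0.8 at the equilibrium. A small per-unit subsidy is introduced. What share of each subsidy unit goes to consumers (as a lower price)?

For a small subsidy around the equilibrium, the benefit split depends on the relative slopes, which at a point are proportional to the elasticities.
Buyer share = εs/(εs + |εd|) = 0.8/(0.8 + 3.5) = 8/43; seller share = |εd|/(εs + |εd|) = 35/43.

Consumer share = 8/43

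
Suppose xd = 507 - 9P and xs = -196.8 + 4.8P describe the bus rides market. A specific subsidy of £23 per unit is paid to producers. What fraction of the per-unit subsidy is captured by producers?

Pre-subsidy: 507 - 9P = -196.8 + 4.8P gives P* = 51, x* = 48.
With the subsidy, sellers receive Ps = Pb + 23 for each unit, where Pb is the price buyers pay.
Supply in terms of Pb becomes xs = -196.8 + 4.8(Pb + 23) = -86.4 + 4.8Pb. Setting this equal to demand: 507 - 9Pb = -86.4 + 4.8Pb, so Pb = 43.
Sellers receive Ps = 43 + 23 = 66; x' = 507 − 9·43 = 120.
Buyers' price falls by P* − Pb = 51 − 43 = 8; sellers' price rises by Ps − P* = 66 − 51 = 15.
So producers capture 15/23 = 15/23 of each unit of subsidy.

Producer share = 15/23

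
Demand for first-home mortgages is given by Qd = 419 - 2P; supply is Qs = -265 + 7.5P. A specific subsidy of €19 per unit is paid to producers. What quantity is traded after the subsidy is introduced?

Q' = 305

Pre-subsidy: 419 - 2P = -265 + 7.5P gives P* = 72, Q* = 275.
With the subsidy, sellers receive Ps = Pb + 19 for each unit, where Pb is the price buyers pay.
Supply in terms of Pb becomes Qs = -265 + 7.5(Pb + 19) = -122.5 + 7.5Pb. Setting this equal to demand: 419 - 2Pb = -122.5 + 7.5Pb, so Pb = 57.
Sellers receive Ps = 57 + 19 = 76; Q' = 419 − 2·57 = 305.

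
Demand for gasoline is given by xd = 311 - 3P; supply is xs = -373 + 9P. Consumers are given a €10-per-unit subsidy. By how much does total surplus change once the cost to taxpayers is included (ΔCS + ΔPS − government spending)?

Net change in total surplus = -€112.5

Pre-subsidy: 311 - 3P = -373 + 9P gives P* = 57, x* = 140.
With the rebate, buyers effectively pay Pb = Ps − 10, where Ps is the price sellers receive.
Demand in terms of Ps becomes xd = 311 − 3(Ps − 10) = 341 - 3Ps. Setting this equal to supply: 341 - 3Ps = -373 + 9Ps, so Ps = 59.5.
Buyers pay Pb = 59.5 − 10 = 49.5; x' = -373 + 9·59.5 = 162.5.
ΔCS = ½(140 + 162.5)(57 − 49.5) = 1134.375; ΔPS = ½(140 + 162.5)(59.5 − 57) = 378.125.
Government spending = 10 × 162.5 = 1625.
Net change = 1134.375 + 378.125 − 1625 = -112.5. The loss equals the DWL triangle ½·10·22.5.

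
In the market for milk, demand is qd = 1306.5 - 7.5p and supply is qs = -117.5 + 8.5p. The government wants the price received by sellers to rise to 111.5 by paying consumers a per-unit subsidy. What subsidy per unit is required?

At a seller price of 111.5, quantity supplied is -117.5 + 8.5·111.5 = 830.25.
Buyers absorb 830.25 only when they pay pb with 1306.5 − 7.5·pb = 830.25, i.e. pb = 63.5.
s = ps − pb = 111.5 − 63.5 = 48.

Required subsidy s = 48 per unit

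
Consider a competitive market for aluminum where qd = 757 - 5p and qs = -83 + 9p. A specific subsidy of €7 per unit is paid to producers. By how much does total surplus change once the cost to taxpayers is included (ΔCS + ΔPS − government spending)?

Pre-subsidy: 757 - 5p = -83 + 9p gives p* = 60, q* = 457.
With the subsidy, sellers receive ps = pb + 7 for each unit, where pb is the price buyers pay.
Supply in terms of pb becomes qs = -83 + 9(pb + 7) = -20 + 9pb. Setting this equal to demand: 757 - 5pb = -20 + 9pb, so pb = 55.5.
Sellers receive ps = 55.5 + 7 = 62.5; q' = 757 − 5·55.5 = 479.5.
ΔCS = ½(457 + 479.5)(60 − 55.5) = 2107.125; ΔPS = ½(457 + 479.5)(62.5 − 60) = 1170.625.
Government spending = 7 × 479.5 = 3356.5.
Net change = 2107.125 + 1170.625 − 3356.5 = -78.75. The loss equals the DWL triangle ½·7·22.5.

Net change in total surplus = -€78.75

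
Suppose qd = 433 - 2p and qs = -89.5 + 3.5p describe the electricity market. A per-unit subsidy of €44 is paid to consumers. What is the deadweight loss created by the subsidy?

Pre-subsidy: 433 - 2p = -89.5 + 3.5p gives p* = 95, q* = 243.
With the rebate, buyers effectively pay pb = ps − 44, where ps is the price sellers receive.
Demand in terms of ps becomes qd = 433 − 2(ps − 44) = 521 - 2ps. Setting this equal to supply: 521 - 2ps = -89.5 + 3.5ps, so ps = 111.
Buyers pay pb = 111 − 44 = 67; q' = -89.5 + 3.5·111 = 299.
The subsidy expands output by 299 − 243 = 56 past the efficient level; on those units the gap between marginal cost and willingness to pay runs from 0 up to 44.
DWL = ½ × 44 × 56 = 1232.

Deadweight loss = €1232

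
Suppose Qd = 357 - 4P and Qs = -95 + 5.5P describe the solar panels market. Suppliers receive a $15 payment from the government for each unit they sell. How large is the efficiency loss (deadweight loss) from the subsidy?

Deadweight loss = 4950/19

Pre-subsidy: 357 - 4P = -95 + 5.5P gives P* = 904/19, Q* = 3167/19.
With the subsidy, sellers receive Ps = Pb + 15 for each unit, where Pb is the price buyers pay.
Supply in terms of Pb becomes Qs = -95 + 5.5(Pb + 15) = -12.5 + 5.5Pb. Setting this equal to demand: 357 - 4Pb = -12.5 + 5.5Pb, so Pb = 739/19.
Sellers receive Ps = 739/19 + 15 = 1024/19; Q' = 357 − 4·(739/19) = 3827/19.
The subsidy expands output by 3827/19 − 3167/19 = 660/19 past the efficient level; on those units the gap between marginal cost and willingness to pay runs from 0 up to 15.
DWL = ½ × 15 × 660/19 = 4950/19.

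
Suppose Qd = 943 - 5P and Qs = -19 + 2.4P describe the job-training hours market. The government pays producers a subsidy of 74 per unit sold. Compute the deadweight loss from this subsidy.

Pre-subsidy: 943 - 5P = -19 + 2.4P gives P* = 130, Q* = 293.
With the subsidy, sellers receive Ps = Pb + 74 for each unit, where Pb is the price buyers pay.
Supply in terms of Pb becomes Qs = -19 + 2.4(Pb + 74) = 158.6 + 2.4Pb. Setting this equal to demand: 943 - 5Pb = 158.6 + 2.4Pb, so Pb = 106.
Sellers receive Ps = 106 + 74 = 180; Q' = 943 − 5·106 = 413.
The subsidy expands output by 413 − 293 = 120 past the efficient level; on those units the gap between marginal cost and willingness to pay runs from 0 up to 74.
DWL = ½ × 74 × 120 = 4440.

Deadweight loss = 4440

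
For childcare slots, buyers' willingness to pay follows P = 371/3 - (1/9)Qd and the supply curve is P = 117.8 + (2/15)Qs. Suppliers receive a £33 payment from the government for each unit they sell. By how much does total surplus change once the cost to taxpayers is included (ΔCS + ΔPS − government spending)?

Pre-subsidy: 371/3 - (1/9)Q = 117.8 + (2/15)Q gives Q* = 24 and P* = 121.
With the subsidy, sellers receive Ps = Pb + 33 for each unit, where Pb is the price buyers pay.
On the curves, Pb = 371/3 - (1/9)Q and Ps = 117.8 + (2/15)Q; the wedge Ps − Pb = 33 gives 117.8 + (2/15)Q − (371/3 - (1/9)Q) = 33, so Q' = 159.
Then Pb = 371/3 − (1/9)·159 = 106 and Ps = 117.8 + (2/15)·159 = 139.
ΔCS = ½(24 + 159)(121 − 106) = 1372.5; ΔPS = ½(24 + 159)(139 − 121) = 1647.
Government spending = 33 × 159 = 5247.
Net change = 1372.5 + 1647 − 5247 = -2227.5. The loss equals the DWL triangle ½·33·135.

Net change in total surplus = -£2227.5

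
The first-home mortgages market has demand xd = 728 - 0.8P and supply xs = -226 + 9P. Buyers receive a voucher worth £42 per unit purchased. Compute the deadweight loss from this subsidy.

Pre-subsidy: 728 - 0.8P = -226 + 9P gives P* = 4770/49, x* = 31856/49.
With the rebate, buyers effectively pay Pb = Ps − 42, where Ps is the price sellers receive.
Demand in terms of Ps becomes xd = 728 − 0.8(Ps − 42) = 761.6 - 0.8Ps. Setting this equal to supply: 761.6 - 0.8Ps = -226 + 9Ps, so Ps = 4938/49.
Buyers pay Pb = 4938/49 − 42 = 2880/49; x' = -226 + 9·(4938/49) = 33368/49.
The subsidy expands output by 33368/49 − 31856/49 = 216/7 past the efficient level; on those units the gap between marginal cost and willingness to pay runs from 0 up to 42.
DWL = ½ × 42 × 216/7 = 648.

Deadweight loss = £648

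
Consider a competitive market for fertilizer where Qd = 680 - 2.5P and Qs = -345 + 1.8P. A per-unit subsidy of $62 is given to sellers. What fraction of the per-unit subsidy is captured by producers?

Pre-subsidy: 680 - 2.5P = -345 + 1.8P gives P* = 10250/43, Q* = 3615/43.
With the subsidy, sellers receive Ps = Pb + 62 for each unit, where Pb is the price buyers pay.
Supply in terms of Pb becomes Qs = -345 + 1.8(Pb + 62) = -233.4 + 1.8Pb. Setting this equal to demand: 680 - 2.5Pb = -233.4 + 1.8Pb, so Pb = 9134/43.
Sellers receive Ps = 9134/43 + 62 = 11800/43; Q' = 680 − 2.5·(9134/43) = 6405/43.
Buyers' price falls by P* − Pb = 10250/43 − 9134/43 = 1116/43; sellers' price rises by Ps − P* = 11800/43 − 10250/43 = 1550/43.
So producers capture (1550/43)/62 = 25/43 of each unit of subsidy.

Producer share = 25/43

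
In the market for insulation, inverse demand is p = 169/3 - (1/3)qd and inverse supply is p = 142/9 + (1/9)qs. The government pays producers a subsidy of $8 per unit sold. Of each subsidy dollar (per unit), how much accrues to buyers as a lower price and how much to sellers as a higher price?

Pre-subsidy: 169/3 - (1/3)q = 142/9 + (1/9)q gives q* = 91.25 and p* = 311/12.
With the subsidy, sellers receive ps = pb + 8 for each unit, where pb is the price buyers pay.
On the curves, pb = 169/3 - (1/3)q and ps = 142/9 + (1/9)q; the wedge ps − pb = 8 gives 142/9 + (1/9)q − (169/3 - (1/3)q) = 8, so q' = 109.25.
Then pb = 169/3 − (1/3)·109.25 = 239/12 and ps = 142/9 + (1/9)·109.25 = 335/12.
Buyers' price falls by p* − pb = 311/12 − 239/12 = 6; sellers' price rises by ps − p* = 335/12 − 311/12 = 2.

Buyers gain $6 per unit; sellers gain $2 per unit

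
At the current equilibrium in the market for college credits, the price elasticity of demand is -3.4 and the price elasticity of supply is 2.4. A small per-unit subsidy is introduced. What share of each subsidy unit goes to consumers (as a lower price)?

For a small subsidy around the equilibrium, the benefit split depends on the relative slopes, which at a point are proportional to the elasticities.
Buyer share = εs/(εs + |εd|) = 2.4/(2.4 + 3.4) = 12/29; seller share = |εd|/(εs + |εd|) = 17/29.

Consumer share = 12/29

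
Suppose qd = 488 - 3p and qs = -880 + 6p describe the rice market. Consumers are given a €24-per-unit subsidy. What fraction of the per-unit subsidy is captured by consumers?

Pre-subsidy: 488 - 3p = -880 + 6p gives p* = 152, q* = 32.
With the rebate, buyers effectively pay pb = ps − 24, where ps is the price sellers receive.
Demand in terms of ps becomes qd = 488 − 3(ps − 24) = 560 - 3ps. Setting this equal to supply: 560 - 3ps = -880 + 6ps, so ps = 160.
Buyers pay pb = 160 − 24 = 136; q' = -880 + 6·160 = 80.
Buyers' price falls by p* − pb = 152 − 136 = 16; sellers' price rises by ps − p* = 160 − 152 = 8.
So consumers capture 16/24 = 2/3 of each unit of subsidy.

Consumer share = 2/3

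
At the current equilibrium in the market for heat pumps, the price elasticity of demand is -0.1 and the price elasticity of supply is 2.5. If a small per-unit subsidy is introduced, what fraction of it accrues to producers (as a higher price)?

For a small subsidy around the equilibrium, the benefit split depends on the relative slopes, which at a point are proportional to the elasticities.
Buyer share = εs/(εs + |εd|) = 2.5/(2.5 + 0.1) = 25/26; seller share = |εd|/(εs + |εd|) = 1/26.
So producers capture 1/26 of the subsidy.

Producer share = 1/26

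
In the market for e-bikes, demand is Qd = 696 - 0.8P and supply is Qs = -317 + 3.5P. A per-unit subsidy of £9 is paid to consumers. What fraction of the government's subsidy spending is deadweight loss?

Pre-subsidy: 696 - 0.8P = -317 + 3.5P gives P* = 10130/43, Q* = 21824/43.
With the rebate, buyers effectively pay Pb = Ps − 9, where Ps is the price sellers receive.
Demand in terms of Ps becomes Qd = 696 − 0.8(Ps − 9) = 703.2 - 0.8Ps. Setting this equal to supply: 703.2 - 0.8Ps = -317 + 3.5Ps, so Ps = 10202/43.
Buyers pay Pb = 10202/43 − 9 = 9815/43; Q' = -317 + 3.5·(10202/43) = 22076/43.
ΔCS = ½(21824/43 + 22076/43)(10130/43 − 9815/43) = 6914250/1849; ΔPS = ½(21824/43 + 22076/43)(10202/43 − 10130/43) = 1580400/1849.
Government spending = 9 × 22076/43 = 198684/43.
DWL = ½ × 9 × (22076/43 − 21824/43) = 1134/43; fraction = (1134/43) / (198684/43) = 63/11038.

DWL / government spending = 63/11038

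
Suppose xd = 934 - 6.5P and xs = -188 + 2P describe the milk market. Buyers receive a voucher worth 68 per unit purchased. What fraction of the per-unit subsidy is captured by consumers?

Pre-subsidy: 934 - 6.5P = -188 + 2P gives P* = 132, x* = 76.
With the rebate, buyers effectively pay Pb = Ps − 68, where Ps is the price sellers receive.
Demand in terms of Ps becomes xd = 934 − 6.5(Ps − 68) = 1376 - 6.5Ps. Setting this equal to supply: 1376 - 6.5Ps = -188 + 2Ps, so Ps = 184.
Buyers pay Pb = 184 − 68 = 116; x' = -188 + 2·184 = 180.
Buyers' price falls by P* − Pb = 132 − 116 = 16; sellers' price rises by Ps − P* = 184 − 132 = 52.
So consumers capture 16/68 = 4/17 of each unit of subsidy.

Consumer share = 4/17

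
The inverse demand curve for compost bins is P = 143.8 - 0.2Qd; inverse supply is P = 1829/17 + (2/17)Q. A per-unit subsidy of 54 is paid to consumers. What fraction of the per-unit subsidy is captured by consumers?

Consumer share = 17/27

Pre-subsidy: 143.8 - 0.2Q = 1829/17 + (2/17)Q gives Q* = 114 and P* = 121.
With the rebate, buyers effectively pay Pb = Ps − 54, where Ps is the price sellers receive.
On the curves, Pb = 143.8 - 0.2Q and Ps = 1829/17 + (2/17)Q; the wedge Ps − Pb = 54 gives 1829/17 + (2/17)Q − (143.8 - 0.2Q) = 54, so Q' = 284.
Then Pb = 143.8 − 0.2·284 = 87 and Ps = 1829/17 + (2/17)·284 = 141.
Buyers' price falls by P* − Pb = 121 − 87 = 34; sellers' price rises by Ps − P* = 141 − 121 = 20.
So consumers capture 34/54 = 17/27 of each unit of subsidy.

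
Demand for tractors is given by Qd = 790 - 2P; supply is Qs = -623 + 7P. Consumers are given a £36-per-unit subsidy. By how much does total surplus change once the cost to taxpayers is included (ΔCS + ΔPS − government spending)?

Net change in total surplus = -£1008

Pre-subsidy: 790 - 2P = -623 + 7P gives P* = 157, Q* = 476.
With the rebate, buyers effectively pay Pb = Ps − 36, where Ps is the price sellers receive.
Demand in terms of Ps becomes Qd = 790 − 2(Ps − 36) = 862 - 2Ps. Setting this equal to supply: 862 - 2Ps = -623 + 7Ps, so Ps = 165.
Buyers pay Pb = 165 − 36 = 129; Q' = -623 + 7·165 = 532.
ΔCS = ½(476 + 532)(157 − 129) = 14112; ΔPS = ½(476 + 532)(165 − 157) = 4032.
Government spending = 36 × 532 = 19152.
Net change = 14112 + 4032 − 19152 = -1008. The loss equals the DWL triangle ½·36·56.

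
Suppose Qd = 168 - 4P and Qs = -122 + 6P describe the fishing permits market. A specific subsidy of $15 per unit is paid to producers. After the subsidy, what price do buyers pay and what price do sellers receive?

Pre-subsidy: 168 - 4P = -122 + 6P gives P* = 29, Q* = 52.
With the subsidy, sellers receive Ps = Pb + 15 for each unit, where Pb is the price buyers pay.
Supply in terms of Pb becomes Qs = -122 + 6(Pb + 15) = -32 + 6Pb. Setting this equal to demand: 168 - 4Pb = -32 + 6Pb, so Pb = 20.
Sellers receive Ps = 20 + 15 = 35; Q' = 168 − 4·20 = 88.

Buyers pay $20; sellers receive $35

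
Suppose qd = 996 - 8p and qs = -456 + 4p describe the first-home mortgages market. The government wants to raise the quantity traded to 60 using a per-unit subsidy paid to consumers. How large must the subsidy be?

At q = 60, invert demand for the buyer price: pb = (996 − 60)/8 = 117; invert supply for the seller price: ps = (60 − (-456))/4 = 129.
The subsidy must fill the gap: s = ps − pb = 129 − 117 = 12.

Required subsidy s = 12 per unit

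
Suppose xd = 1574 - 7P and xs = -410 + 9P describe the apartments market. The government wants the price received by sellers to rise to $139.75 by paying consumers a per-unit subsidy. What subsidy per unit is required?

At a seller price of 139.75, quantity supplied is -410 + 9·139.75 = 847.75.
Buyers absorb 847.75 only when they pay Pb with 1574 − 7·Pb = 847.75, i.e. Pb = 103.75.
s = Ps − Pb = 139.75 − 103.75 = 36.

Required subsidy s = $36 per unit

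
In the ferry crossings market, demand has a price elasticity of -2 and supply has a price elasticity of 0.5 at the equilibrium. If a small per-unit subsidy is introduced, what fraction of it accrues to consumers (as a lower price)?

For a small subsidy around the equilibrium, the benefit split depends on the relative slopes, which at a point are proportional to the elasticities.
Buyer share = εs/(εs + |εd|) = 0.5/(0.5 + 2) = 0.2; seller share = |εd|/(εs + |εd|) = 0.8.

Consumer share = 0.2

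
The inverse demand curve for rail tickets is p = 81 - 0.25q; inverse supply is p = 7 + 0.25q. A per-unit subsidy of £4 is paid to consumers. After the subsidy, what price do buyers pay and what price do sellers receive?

Pre-subsidy: 81 - 0.25q = 7 + 0.25q gives q* = 148 and p* = 44.
With the rebate, buyers effectively pay pb = ps − 4, where ps is the price sellers receive.
On the curves, pb = 81 - 0.25q and ps = 7 + 0.25q; the wedge ps − pb = 4 gives 7 + 0.25q − (81 - 0.25q) = 4, so q' = 156.
Then pb = 81 − 0.25·156 = 42 and ps = 7 + 0.25·156 = 46.

Buyers pay £42; sellers receive £46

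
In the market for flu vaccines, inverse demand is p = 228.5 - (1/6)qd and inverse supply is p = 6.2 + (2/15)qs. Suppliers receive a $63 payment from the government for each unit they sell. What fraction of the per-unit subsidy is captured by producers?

Pre-subsidy: 228.5 - (1/6)q = 6.2 + (2/15)q gives q* = 741 and p* = 105.
With the subsidy, sellers receive ps = pb + 63 for each unit, where pb is the price buyers pay.
On the curves, pb = 228.5 - (1/6)q and ps = 6.2 + (2/15)q; the wedge ps − pb = 63 gives 6.2 + (2/15)q − (228.5 - (1/6)q) = 63, so q' = 951.
Then pb = 228.5 − (1/6)·951 = 70 and ps = 6.2 + (2/15)·951 = 133.
Buyers' price falls by p* − pb = 105 − 70 = 35; sellers' price rises by ps − p* = 133 − 105 = 28.
So producers capture 28/63 = 4/9 of each unit of subsidy.

Producer share = 4/9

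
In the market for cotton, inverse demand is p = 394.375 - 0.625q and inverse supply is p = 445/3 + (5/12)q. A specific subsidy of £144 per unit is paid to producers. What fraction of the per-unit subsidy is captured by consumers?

Pre-subsidy: 394.375 - 0.625q = 445/3 + (5/12)q gives q* = 236.2 and p* = 246.75.
With the subsidy, sellers receive ps = pb + 144 for each unit, where pb is the price buyers pay.
On the curves, pb = 394.375 - 0.625q and ps = 445/3 + (5/12)q; the wedge ps − pb = 144 gives 445/3 + (5/12)q − (394.375 - 0.625q) = 144, so q' = 374.44.
Then pb = 394.375 − 0.625·374.44 = 160.35 and ps = 445/3 + (5/12)·374.44 = 304.35.
Buyers' price falls by p* − pb = 246.75 − 160.35 = 86.4; sellers' price rises by ps − p* = 304.35 − 246.75 = 57.6.
So consumers capture 86.4/144 = 0.6 of each unit of subsidy.

Consumer share = 0.6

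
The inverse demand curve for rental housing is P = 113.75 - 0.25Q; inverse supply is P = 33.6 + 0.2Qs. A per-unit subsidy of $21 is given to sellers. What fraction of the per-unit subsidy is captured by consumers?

Pre-subsidy: 113.75 - 0.25Q = 33.6 + 0.2Q gives Q* = 1603/9 and P* = 623/9.
With the subsidy, sellers receive Ps = Pb + 21 for each unit, where Pb is the price buyers pay.
On the curves, Pb = 113.75 - 0.25Q and Ps = 33.6 + 0.2Q; the wedge Ps − Pb = 21 gives 33.6 + 0.2Q − (113.75 - 0.25Q) = 21, so Q' = 2023/9.
Then Pb = 113.75 − 0.25·(2023/9) = 518/9 and Ps = 33.6 + 0.2·(2023/9) = 707/9.
Buyers' price falls by P* − Pb = 623/9 − 518/9 = 35/3; sellers' price rises by Ps − P* = 707/9 − 623/9 = 28/3.
So consumers capture (35/3)/21 = 5/9 of each unit of subsidy.

Consumer share = 5/9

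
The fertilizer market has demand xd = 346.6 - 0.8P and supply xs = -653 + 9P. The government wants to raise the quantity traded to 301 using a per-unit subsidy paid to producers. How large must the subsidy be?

Required subsidy s = 49 per unit

At x = 301, invert demand for the buyer price: Pb = (346.6 − 301)/0.8 = 57; invert supply for the seller price: Ps = (301 − (-653))/9 = 106.
The subsidy must fill the gap: s = Ps − Pb = 106 − 57 = 49.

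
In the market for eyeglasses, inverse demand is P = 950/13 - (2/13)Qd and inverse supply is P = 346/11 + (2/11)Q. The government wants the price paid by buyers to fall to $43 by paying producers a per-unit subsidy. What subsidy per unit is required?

Required subsidy s = $24 per unit

At a buyer price of 43, quantity demanded is 475 − 6.5·43 = 195.5.
Sellers supply 195.5 only when they receive Ps = 346/11 + (2/11)·195.5 = 67.
s = Ps − Pb = 67 − 43 = 24.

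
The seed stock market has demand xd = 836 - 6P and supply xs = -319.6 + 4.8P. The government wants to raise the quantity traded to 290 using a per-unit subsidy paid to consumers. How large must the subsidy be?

At x = 290, invert demand for the buyer price: Pb = (836 − 290)/6 = 91; invert supply for the seller price: Ps = (290 − (-319.6))/4.8 = 127.
The subsidy must fill the gap: s = Ps − Pb = 127 − 91 = 36.

Required subsidy s = 36 per unit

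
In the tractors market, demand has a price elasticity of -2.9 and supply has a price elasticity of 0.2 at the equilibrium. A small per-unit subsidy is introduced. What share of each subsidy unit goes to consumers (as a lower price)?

Consumer share = 2/31

For a small subsidy around the equilibrium, the benefit split depends on the relative slopes, which at a point are proportional to the elasticities.
Buyer share = εs/(εs + |εd|) = 0.2/(0.2 + 2.9) = 2/31; seller share = |εd|/(εs + |εd|) = 29/31.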